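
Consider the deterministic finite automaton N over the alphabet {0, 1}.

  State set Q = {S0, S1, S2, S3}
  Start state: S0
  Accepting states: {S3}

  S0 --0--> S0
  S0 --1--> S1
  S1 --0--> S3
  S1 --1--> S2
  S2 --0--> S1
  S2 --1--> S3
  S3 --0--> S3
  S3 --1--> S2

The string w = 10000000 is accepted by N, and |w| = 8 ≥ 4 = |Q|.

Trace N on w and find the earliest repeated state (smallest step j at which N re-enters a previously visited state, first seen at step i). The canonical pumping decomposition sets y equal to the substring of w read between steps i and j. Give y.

State sequence: S0 -1-> S1 -0-> S3 -0-> S3 -0-> S3 -0-> S3 -0-> S3 -0-> S3 -0-> S3
First repeat at step 3: S3 was already visited.

So i = 2, j = 3, giving x = w[0:2] = 10, y = w[2:3] = 0, z = w[3:8] = 00000.
Check: |xy| = 3 ≤ 4 and |y| = 1 ≥ 1. Reading y takes N from S3 back to S3, so every xyⁱz is accepted.
Pumping length from the standard proof: p = 4 (the number of states). The repeated state found above gives |xy| = j ≤ 4 and |y| = j − i ≥ 1.

0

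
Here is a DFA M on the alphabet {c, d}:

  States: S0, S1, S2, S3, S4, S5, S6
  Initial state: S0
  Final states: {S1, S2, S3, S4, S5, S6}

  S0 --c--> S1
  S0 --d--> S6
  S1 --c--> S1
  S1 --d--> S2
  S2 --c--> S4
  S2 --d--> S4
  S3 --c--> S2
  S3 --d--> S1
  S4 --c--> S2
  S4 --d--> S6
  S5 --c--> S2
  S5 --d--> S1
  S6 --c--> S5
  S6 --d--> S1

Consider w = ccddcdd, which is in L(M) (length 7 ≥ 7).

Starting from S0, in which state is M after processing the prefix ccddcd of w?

S4

State sequence: S0 -c-> S1 -c-> S1 -d-> S2 -d-> S4 -c-> S2 -d-> S4

After reading 6 characters, M is in state S4.
(This kind of state-tracing is the core of the pumping-lemma construction: with 7 states, pigeonhole forces a repeat within the first 7 steps.)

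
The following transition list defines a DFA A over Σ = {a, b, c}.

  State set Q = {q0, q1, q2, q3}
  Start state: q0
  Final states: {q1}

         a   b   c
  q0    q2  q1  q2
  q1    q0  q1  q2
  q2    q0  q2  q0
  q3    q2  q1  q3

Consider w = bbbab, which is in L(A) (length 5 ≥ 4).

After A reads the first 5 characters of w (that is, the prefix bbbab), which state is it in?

q1

Run of A on the first 5 characters of w = b b b a b:
  step 0: q0  (start)
  step 1: q1  (read b: q0→q1)
  step 2: q1  (read b: q1→q1)
  step 3: q1  (read b: q1→q1)
  step 4: q0  (read a: q1→q0)
  step 5: q1  (read b: q0→q1)

After reading 5 characters, A is in state q1.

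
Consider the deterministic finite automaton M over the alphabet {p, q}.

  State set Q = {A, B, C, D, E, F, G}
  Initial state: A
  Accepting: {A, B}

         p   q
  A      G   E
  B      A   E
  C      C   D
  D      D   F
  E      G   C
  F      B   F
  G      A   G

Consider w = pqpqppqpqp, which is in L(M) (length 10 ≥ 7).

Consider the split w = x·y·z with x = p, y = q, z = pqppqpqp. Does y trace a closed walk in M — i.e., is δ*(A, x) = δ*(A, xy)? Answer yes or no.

yes

State sequence: A -p-> G -q-> G

After x (step 1): G. After xy (step 2): G.
They match, so y = q drives M around a cycle from G back to itself; pumping y any number of times keeps M in G before reading z, and xyⁱz ∈ L(M) for every i ≥ 0.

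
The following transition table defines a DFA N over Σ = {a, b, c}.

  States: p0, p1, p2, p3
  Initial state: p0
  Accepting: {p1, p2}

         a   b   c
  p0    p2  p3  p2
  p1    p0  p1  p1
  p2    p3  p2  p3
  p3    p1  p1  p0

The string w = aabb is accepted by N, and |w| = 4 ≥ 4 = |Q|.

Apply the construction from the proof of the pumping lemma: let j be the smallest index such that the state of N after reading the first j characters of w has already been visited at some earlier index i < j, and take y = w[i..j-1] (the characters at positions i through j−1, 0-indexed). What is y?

b

Run of N on w = a a b b:
  step 0: p0  (start)
  step 1: p2  (read a: p0→p2)
  step 2: p3  (read a: p2→p3)
  step 3: p1  (read b: p3→p1)
  step 4: p1  (read b: p1→p1)   ← first repeat (p1 seen earlier)

So i = 3, j = 4, giving x = w[0:3] = aab, y = w[3:4] = b, z = w[4:4] = ε.
Check: |xy| = 4 ≤ 4 and |y| = 1 ≥ 1. Reading y takes N from p1 back to p1, so every xyⁱz is accepted.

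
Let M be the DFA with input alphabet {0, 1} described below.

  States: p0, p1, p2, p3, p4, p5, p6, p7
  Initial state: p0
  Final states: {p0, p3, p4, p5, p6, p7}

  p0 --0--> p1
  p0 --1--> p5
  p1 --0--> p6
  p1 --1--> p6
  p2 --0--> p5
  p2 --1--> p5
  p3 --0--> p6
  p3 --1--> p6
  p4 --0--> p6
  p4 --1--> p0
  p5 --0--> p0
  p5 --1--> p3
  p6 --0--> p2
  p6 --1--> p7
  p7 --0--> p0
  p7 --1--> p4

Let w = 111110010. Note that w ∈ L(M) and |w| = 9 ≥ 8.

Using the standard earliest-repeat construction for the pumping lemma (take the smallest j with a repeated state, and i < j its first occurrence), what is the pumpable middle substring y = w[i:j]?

110

Run of M on w = 1 1 1 1 1 0 0 1 0:
  step 0: p0  (start)
  step 1: p5  (read 1: p0→p5)
  step 2: p3  (read 1: p5→p3)
  step 3: p6  (read 1: p3→p6)
  step 4: p7  (read 1: p6→p7)
  step 5: p4  (read 1: p7→p4)
  step 6: p6  (read 0: p4→p6)   ← first repeat (p6 seen earlier)
  step 7: p2  (read 0: p6→p2)
  step 8: p5  (read 1: p2→p5)
  step 9: p0  (read 0: p5→p0)

So i = 3, j = 6, giving x = w[0:3] = 111, y = w[3:6] = 110, z = w[6:9] = 010.
Check: |xy| = 6 ≤ 8 and |y| = 3 ≥ 1. Reading y takes M from p6 back to p6, so every xyⁱz is accepted.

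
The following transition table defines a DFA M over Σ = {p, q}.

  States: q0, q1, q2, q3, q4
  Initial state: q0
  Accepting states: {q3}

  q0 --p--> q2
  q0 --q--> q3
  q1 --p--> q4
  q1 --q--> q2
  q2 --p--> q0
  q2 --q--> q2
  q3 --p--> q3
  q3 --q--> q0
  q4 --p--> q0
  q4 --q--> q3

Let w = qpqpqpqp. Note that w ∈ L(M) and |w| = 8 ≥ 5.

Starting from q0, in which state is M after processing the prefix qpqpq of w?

Run of M on the first 5 characters of w = q p q p q:
  step 0: q0  (start)
  step 1: q3  (read q: q0→q3)
  step 2: q3  (read p: q3→q3)
  step 3: q0  (read q: q3→q0)
  step 4: q2  (read p: q0→q2)
  step 5: q2  (read q: q2→q2)

After reading 5 characters, M is in state q2.

q2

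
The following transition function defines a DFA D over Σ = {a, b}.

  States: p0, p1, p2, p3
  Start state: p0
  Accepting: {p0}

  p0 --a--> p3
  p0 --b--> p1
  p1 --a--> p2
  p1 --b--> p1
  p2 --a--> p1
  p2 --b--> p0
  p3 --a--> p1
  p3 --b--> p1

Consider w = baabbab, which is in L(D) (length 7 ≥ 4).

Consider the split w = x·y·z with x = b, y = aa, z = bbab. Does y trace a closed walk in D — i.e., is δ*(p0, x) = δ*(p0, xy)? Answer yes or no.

yes

State sequence: p0 -b-> p1 -a-> p2 -a-> p1

After x (step 1): p1. After xy (step 3): p1.
They match, so y = aa drives D around a cycle from p1 back to itself; pumping y any number of times keeps D in p1 before reading z, and xyⁱz ∈ L(D) for every i ≥ 0.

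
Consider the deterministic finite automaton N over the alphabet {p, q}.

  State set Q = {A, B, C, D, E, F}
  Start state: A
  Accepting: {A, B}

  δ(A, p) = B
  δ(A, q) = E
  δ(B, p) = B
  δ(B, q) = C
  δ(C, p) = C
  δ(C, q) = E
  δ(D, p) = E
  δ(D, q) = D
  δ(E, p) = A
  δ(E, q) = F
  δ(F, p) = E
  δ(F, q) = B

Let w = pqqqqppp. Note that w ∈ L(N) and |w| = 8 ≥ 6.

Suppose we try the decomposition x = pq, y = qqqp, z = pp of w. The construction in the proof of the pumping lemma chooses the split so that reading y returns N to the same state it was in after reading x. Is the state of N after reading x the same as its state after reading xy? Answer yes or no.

no

Run of N on the first 6 characters of w = p q q q q p:
  step 0: A  (start)
  step 1: B  (read p: A→B)
  step 2: C  (read q: B→C)
  step 3: E  (read q: C→E)
  step 4: F  (read q: E→F)
  step 5: B  (read q: F→B)
  step 6: B  (read p: B→B)

After x (step 2): C. After xy (step 6): B.
They differ (C ≠ B), so y is not a cycle from the state after x; this split is not the one the pumping-lemma construction produces, and pumping y need not keep the string in L(N).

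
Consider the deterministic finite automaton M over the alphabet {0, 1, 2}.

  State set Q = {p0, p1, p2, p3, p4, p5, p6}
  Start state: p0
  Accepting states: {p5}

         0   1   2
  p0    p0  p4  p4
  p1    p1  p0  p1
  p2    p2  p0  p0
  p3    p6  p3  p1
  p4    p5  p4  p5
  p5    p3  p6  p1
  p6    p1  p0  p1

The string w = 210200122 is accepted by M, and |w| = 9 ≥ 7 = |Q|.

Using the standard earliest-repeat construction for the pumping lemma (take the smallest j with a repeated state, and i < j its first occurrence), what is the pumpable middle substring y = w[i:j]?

Run of M on w = 2 1 0 2 0 0 1 2 2:
  step 0: p0  (start)
  step 1: p4  (read 2: p0→p4)
  step 2: p4  (read 1: p4→p4)   ← first repeat (p4 seen earlier)
  step 3: p5  (read 0: p4→p5)
  step 4: p1  (read 2: p5→p1)
  step 5: p1  (read 0: p1→p1)
  step 6: p1  (read 0: p1→p1)
  step 7: p0  (read 1: p1→p0)
  step 8: p4  (read 2: p0→p4)
  step 9: p5  (read 2: p4→p5)

So i = 1, j = 2, giving x = w[0:1] = 2, y = w[1:2] = 1, z = w[2:9] = 0200122.
Check: |xy| = 2 ≤ 7 and |y| = 1 ≥ 1. Reading y takes M from p4 back to p4, so every xyⁱz is accepted.
The DFA has 7 states, so the proof of the pumping lemma guarantees a repeated state among the first 7+1 visited; the segment between the two visits is the pumpable y.

1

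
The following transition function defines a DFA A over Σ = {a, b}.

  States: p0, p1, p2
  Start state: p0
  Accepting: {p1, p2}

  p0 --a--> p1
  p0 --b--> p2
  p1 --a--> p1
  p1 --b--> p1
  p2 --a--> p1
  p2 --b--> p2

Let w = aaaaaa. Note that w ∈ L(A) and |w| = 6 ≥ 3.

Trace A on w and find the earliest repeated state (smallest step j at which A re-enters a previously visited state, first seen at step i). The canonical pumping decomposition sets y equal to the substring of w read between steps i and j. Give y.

a

Run of A on w = a a a a a a:
  step 0: p0  (start)
  step 1: p1  (read a: p0→p1)
  step 2: p1  (read a: p1→p1)   ← first repeat (p1 seen earlier)
  step 3: p1  (read a: p1→p1)
  step 4: p1  (read a: p1→p1)
  step 5: p1  (read a: p1→p1)
  step 6: p1  (read a: p1→p1)

So i = 1, j = 2, giving x = w[0:1] = a, y = w[1:2] = a, z = w[2:6] = aaaa.
Check: |xy| = 2 ≤ 3 and |y| = 1 ≥ 1. Reading y takes A from p1 back to p1, so every xyⁱz is accepted.
Pumping length from the standard proof: p = 3 (the number of states). The repeated state found above gives |xy| = j ≤ 3 and |y| = j − i ≥ 1.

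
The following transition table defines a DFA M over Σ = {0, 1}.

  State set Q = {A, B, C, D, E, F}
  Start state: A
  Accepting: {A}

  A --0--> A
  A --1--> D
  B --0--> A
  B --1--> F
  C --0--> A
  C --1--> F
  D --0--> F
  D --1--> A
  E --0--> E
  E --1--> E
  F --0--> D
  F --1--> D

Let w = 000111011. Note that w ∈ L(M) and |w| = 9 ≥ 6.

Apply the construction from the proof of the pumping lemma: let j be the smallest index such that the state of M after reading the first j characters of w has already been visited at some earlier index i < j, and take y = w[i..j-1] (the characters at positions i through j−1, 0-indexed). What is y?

0

Run of M on w = 0 0 0 1 1 1 0 1 1:
  step 0: A  (start)
  step 1: A  (read 0: A→A)   ← first repeat (A seen earlier)
  step 2: A  (read 0: A→A)
  step 3: A  (read 0: A→A)
  step 4: D  (read 1: A→D)
  step 5: A  (read 1: D→A)
  step 6: D  (read 1: A→D)
  step 7: F  (read 0: D→F)
  step 8: D  (read 1: F→D)
  step 9: A  (read 1: D→A)

So i = 0, j = 1, giving x = w[0:0] = ε, y = w[0:1] = 0, z = w[1:9] = 00111011.
Check: |xy| = 1 ≤ 6 and |y| = 1 ≥ 1. Reading y takes M from A back to A, so every xyⁱz is accepted.
Pumping length from the standard proof: p = 6 (the number of states). The repeated state found above gives |xy| = j ≤ 6 and |y| = j − i ≥ 1.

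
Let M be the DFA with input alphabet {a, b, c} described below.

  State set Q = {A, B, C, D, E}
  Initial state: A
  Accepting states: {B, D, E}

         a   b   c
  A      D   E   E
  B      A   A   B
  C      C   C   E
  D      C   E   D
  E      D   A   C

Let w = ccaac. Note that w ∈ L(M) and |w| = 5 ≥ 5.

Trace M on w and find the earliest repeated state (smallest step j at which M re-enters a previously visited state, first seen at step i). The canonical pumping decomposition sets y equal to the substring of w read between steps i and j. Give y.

State sequence: A -c-> E -c-> C -a-> C -a-> C -c-> E
First repeat at step 3: C was already visited.

So i = 2, j = 3, giving x = w[0:2] = cc, y = w[2:3] = a, z = w[3:5] = ac.
Check: |xy| = 3 ≤ 5 and |y| = 1 ≥ 1. Reading y takes M from C back to C, so every xyⁱz is accepted.

a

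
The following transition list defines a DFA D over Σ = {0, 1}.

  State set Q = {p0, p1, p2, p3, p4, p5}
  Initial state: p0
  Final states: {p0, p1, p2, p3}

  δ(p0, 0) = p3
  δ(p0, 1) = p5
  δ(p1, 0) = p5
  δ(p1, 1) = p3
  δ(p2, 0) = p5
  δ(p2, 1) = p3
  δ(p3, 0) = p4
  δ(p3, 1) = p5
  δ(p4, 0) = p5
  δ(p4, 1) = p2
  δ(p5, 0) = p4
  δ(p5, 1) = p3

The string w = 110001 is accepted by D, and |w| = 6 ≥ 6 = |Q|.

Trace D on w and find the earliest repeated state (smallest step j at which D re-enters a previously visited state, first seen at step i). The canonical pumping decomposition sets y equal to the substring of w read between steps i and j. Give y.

Run of D on w = 1 1 0 0 0 1:
  step 0: p0  (start)
  step 1: p5  (read 1: p0→p5)
  step 2: p3  (read 1: p5→p3)
  step 3: p4  (read 0: p3→p4)
  step 4: p5  (read 0: p4→p5)   ← first repeat (p5 seen earlier)
  step 5: p4  (read 0: p5→p4)
  step 6: p2  (read 1: p4→p2)

So i = 1, j = 4, giving x = w[0:1] = 1, y = w[1:4] = 100, z = w[4:6] = 01.
Check: |xy| = 4 ≤ 6 and |y| = 3 ≥ 1. Reading y takes D from p5 back to p5, so every xyⁱz is accepted.

100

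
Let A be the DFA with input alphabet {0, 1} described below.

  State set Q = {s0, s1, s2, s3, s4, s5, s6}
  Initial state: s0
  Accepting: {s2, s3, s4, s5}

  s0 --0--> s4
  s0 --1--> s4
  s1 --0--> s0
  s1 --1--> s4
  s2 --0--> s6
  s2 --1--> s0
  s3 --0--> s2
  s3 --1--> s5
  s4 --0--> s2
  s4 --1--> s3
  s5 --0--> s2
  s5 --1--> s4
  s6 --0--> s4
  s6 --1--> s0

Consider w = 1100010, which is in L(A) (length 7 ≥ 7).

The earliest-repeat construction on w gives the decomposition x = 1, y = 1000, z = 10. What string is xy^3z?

110001000100010

xy^3z = 1·1000·1000·1000·10 = 110001000100010.
Reading y = 1000 takes A from s4 back to s4, so after x·y·y·y the machine is still in s4, and z then leads to the accepting state s2. Hence 110001000100010 ∈ L(A).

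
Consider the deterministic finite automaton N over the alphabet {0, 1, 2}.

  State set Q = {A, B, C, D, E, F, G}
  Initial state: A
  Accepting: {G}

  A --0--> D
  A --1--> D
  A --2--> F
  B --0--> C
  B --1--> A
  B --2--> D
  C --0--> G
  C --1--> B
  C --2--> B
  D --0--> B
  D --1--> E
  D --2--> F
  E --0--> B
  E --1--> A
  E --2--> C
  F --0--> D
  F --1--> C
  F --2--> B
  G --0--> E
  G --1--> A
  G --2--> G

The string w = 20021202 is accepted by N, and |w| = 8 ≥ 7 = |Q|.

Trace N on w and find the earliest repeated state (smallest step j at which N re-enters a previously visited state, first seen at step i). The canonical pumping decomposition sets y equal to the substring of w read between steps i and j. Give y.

02

State sequence: A -2-> F -0-> D -0-> B -2-> D -1-> E -2-> C -0-> G -2-> G
First repeat at step 4: D was already visited.

So i = 2, j = 4, giving x = w[0:2] = 20, y = w[2:4] = 02, z = w[4:8] = 1202.
Check: |xy| = 4 ≤ 7 and |y| = 2 ≥ 1. Reading y takes N from D back to D, so every xyⁱz is accepted.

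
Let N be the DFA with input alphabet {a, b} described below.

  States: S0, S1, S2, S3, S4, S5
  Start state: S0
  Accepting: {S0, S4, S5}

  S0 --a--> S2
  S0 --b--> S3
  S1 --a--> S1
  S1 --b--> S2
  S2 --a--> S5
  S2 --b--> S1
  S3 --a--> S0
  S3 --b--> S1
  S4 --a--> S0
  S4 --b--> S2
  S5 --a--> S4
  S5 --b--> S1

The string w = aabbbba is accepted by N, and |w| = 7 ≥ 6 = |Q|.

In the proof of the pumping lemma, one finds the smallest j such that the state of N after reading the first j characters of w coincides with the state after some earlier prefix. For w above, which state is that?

S2

Run of N on w = a a b b b b a:
  step 0: S0  (start)
  step 1: S2  (read a: S0→S2)
  step 2: S5  (read a: S2→S5)
  step 3: S1  (read b: S5→S1)
  step 4: S2  (read b: S1→S2)   ← first repeat (S2 seen earlier)
  step 5: S1  (read b: S2→S1)
  step 6: S2  (read b: S1→S2)
  step 7: S5  (read a: S2→S5)

The earliest repeat is at step j = 4: N is in S2, which it already visited at step i = 1.
With |Q| = 6, pigeonhole forces a state repeat no later than step 6; the substring read between the first and second visits to that state can be pumped.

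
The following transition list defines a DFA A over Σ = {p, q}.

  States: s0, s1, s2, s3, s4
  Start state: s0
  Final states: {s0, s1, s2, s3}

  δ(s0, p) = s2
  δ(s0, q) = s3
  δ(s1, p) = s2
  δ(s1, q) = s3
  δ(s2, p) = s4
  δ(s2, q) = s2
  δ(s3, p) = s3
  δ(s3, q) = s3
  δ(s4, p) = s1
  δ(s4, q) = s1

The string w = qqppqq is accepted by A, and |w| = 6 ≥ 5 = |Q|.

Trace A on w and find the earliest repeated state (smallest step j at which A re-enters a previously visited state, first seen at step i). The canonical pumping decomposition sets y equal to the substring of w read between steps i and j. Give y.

q

State sequence: s0 -q-> s3 -q-> s3 -p-> s3 -p-> s3 -q-> s3 -q-> s3
First repeat at step 2: s3 was already visited.

So i = 1, j = 2, giving x = w[0:1] = q, y = w[1:2] = q, z = w[2:6] = ppqq.
Check: |xy| = 2 ≤ 5 and |y| = 1 ≥ 1. Reading y takes A from s3 back to s3, so every xyⁱz is accepted.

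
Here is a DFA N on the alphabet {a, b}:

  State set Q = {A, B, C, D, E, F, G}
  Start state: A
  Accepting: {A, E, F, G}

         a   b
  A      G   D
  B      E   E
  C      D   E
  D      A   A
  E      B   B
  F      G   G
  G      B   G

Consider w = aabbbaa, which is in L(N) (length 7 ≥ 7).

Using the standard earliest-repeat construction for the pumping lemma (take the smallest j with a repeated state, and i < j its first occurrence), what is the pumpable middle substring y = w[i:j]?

Run of N on w = a a b b b a a:
  step 0: A  (start)
  step 1: G  (read a: A→G)
  step 2: B  (read a: G→B)
  step 3: E  (read b: B→E)
  step 4: B  (read b: E→B)   ← first repeat (B seen earlier)
  step 5: E  (read b: B→E)
  step 6: B  (read a: E→B)
  step 7: E  (read a: B→E)

So i = 2, j = 4, giving x = w[0:2] = aa, y = w[2:4] = bb, z = w[4:7] = baa.
Check: |xy| = 4 ≤ 7 and |y| = 2 ≥ 1. Reading y takes N from B back to B, so every xyⁱz is accepted.

bb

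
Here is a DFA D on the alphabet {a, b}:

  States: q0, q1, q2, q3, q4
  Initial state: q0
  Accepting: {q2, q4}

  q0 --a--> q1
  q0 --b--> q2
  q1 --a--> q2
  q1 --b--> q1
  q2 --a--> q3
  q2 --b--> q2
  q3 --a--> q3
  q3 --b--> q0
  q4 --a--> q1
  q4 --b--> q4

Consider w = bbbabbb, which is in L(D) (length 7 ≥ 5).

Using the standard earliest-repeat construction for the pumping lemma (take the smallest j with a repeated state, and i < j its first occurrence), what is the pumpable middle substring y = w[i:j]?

State sequence: q0 -b-> q2 -b-> q2 -b-> q2 -a-> q3 -b-> q0 -b-> q2 -b-> q2
First repeat at step 2: q2 was already visited.

So i = 1, j = 2, giving x = w[0:1] = b, y = w[1:2] = b, z = w[2:7] = babbb.
Check: |xy| = 2 ≤ 5 and |y| = 1 ≥ 1. Reading y takes D from q2 back to q2, so every xyⁱz is accepted.

b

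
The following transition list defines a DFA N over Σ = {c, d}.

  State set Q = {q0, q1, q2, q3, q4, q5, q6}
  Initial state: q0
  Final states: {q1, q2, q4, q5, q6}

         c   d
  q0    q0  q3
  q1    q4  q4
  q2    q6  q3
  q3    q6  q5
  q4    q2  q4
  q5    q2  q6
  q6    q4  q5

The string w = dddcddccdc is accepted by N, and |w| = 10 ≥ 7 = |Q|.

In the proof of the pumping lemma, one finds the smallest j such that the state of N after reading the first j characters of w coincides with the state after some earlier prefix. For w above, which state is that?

State sequence: q0 -d-> q3 -d-> q5 -d-> q6 -c-> q4 -d-> q4 -d-> q4 -c-> q2 -c-> q6 -d-> q5 -c-> q2
First repeat at step 5: q4 was already visited.

The earliest repeat is at step j = 5: N is in q4, which it already visited at step i = 4.

q4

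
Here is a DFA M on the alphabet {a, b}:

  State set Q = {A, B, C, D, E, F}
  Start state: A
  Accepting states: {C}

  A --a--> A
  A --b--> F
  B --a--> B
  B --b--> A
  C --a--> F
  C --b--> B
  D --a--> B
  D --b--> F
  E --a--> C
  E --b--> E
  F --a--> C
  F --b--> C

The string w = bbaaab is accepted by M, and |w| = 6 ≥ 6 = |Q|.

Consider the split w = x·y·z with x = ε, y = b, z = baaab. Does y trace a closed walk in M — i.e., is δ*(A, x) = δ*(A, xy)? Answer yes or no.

Run of M on the first 1 characters of w = b:
  step 0: A  (start)
  step 1: F  (read b: A→F)

After x (step 0): A. After xy (step 1): F.
They differ (A ≠ F), so y is not a cycle from the state after x; this split is not the one the pumping-lemma construction produces, and pumping y need not keep the string in L(M).

no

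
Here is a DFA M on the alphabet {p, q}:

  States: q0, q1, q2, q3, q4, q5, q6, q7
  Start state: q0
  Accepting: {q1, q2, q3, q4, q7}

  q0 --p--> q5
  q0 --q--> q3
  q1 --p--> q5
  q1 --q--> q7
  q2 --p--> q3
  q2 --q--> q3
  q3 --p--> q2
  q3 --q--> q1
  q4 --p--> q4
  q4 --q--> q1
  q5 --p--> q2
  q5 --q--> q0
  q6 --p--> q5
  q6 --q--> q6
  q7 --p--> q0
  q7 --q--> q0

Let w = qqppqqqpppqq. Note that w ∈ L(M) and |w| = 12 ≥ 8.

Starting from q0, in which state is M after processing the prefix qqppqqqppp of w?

State sequence: q0 -q-> q3 -q-> q1 -p-> q5 -p-> q2 -q-> q3 -q-> q1 -q-> q7 -p-> q0 -p-> q5 -p-> q2

After reading 10 characters, M is in state q2.
(This kind of state-tracing is the core of the pumping-lemma construction: with 8 states, pigeonhole forces a repeat within the first 8 steps.)

q2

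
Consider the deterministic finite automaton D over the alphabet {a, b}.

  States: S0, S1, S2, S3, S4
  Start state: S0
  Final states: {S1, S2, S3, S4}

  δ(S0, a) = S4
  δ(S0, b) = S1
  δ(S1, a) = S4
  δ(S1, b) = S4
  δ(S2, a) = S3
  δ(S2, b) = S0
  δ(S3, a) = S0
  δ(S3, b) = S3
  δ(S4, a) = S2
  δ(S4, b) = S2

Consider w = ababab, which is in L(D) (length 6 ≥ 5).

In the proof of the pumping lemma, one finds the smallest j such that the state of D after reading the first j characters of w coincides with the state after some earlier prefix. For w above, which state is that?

S3

Run of D on w = a b a b a b:
  step 0: S0  (start)
  step 1: S4  (read a: S0→S4)
  step 2: S2  (read b: S4→S2)
  step 3: S3  (read a: S2→S3)
  step 4: S3  (read b: S3→S3)   ← first repeat (S3 seen earlier)
  step 5: S0  (read a: S3→S0)
  step 6: S1  (read b: S0→S1)

The earliest repeat is at step j = 4: D is in S3, which it already visited at step i = 3.
Pumping length from the standard proof: p = 5 (the number of states). The repeated state found above gives |xy| = j ≤ 5 and |y| = j − i ≥ 1.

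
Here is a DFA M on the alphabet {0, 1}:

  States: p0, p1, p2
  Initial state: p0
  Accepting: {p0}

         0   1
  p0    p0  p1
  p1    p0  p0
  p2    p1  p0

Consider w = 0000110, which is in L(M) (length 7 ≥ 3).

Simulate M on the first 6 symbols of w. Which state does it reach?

State sequence: p0 -0-> p0 -0-> p0 -0-> p0 -0-> p0 -1-> p1 -1-> p0

After reading 6 characters, M is in state p0.

p0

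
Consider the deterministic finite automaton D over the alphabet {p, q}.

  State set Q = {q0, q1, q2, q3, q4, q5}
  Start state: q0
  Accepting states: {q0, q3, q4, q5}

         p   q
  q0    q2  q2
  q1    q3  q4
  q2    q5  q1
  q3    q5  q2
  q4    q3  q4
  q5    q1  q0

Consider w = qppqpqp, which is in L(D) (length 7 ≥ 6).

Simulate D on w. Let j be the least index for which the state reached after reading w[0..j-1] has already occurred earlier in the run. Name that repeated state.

q2

Run of D on w = q p p q p q p:
  step 0: q0  (start)
  step 1: q2  (read q: q0→q2)
  step 2: q5  (read p: q2→q5)
  step 3: q1  (read p: q5→q1)
  step 4: q4  (read q: q1→q4)
  step 5: q3  (read p: q4→q3)
  step 6: q2  (read q: q3→q2)   ← first repeat (q2 seen earlier)
  step 7: q5  (read p: q2→q5)

The earliest repeat is at step j = 6: D is in q2, which it already visited at step i = 1.
The DFA has 6 states, so the proof of the pumping lemma guarantees a repeated state among the first 6+1 visited; the segment between the two visits is the pumpable y.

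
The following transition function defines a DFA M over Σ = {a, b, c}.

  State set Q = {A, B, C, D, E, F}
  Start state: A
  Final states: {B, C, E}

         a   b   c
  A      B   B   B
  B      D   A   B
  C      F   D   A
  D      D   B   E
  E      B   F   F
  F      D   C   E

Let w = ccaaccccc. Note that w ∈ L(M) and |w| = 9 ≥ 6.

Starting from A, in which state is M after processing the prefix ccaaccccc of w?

Run of M on the first 9 characters of w = c c a a c c c c c:
  step 0: A  (start)
  step 1: B  (read c: A→B)
  step 2: B  (read c: B→B)
  step 3: D  (read a: B→D)
  step 4: D  (read a: D→D)
  step 5: E  (read c: D→E)
  step 6: F  (read c: E→F)
  step 7: E  (read c: F→E)
  step 8: F  (read c: E→F)
  step 9: E  (read c: F→E)

After reading 9 characters, M is in state E.

E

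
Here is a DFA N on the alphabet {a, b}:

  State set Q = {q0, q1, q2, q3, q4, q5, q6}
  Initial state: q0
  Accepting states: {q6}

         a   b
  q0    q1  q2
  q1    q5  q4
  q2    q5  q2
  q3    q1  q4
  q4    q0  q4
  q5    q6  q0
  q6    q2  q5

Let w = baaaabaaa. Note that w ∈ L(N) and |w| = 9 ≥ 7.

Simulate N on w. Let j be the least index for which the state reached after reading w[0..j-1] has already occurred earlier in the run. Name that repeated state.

q2

State sequence: q0 -b-> q2 -a-> q5 -a-> q6 -a-> q2 -a-> q5 -b-> q0 -a-> q1 -a-> q5 -a-> q6
First repeat at step 4: q2 was already visited.

The earliest repeat is at step j = 4: N is in q2, which it already visited at step i = 1.
With |Q| = 7, pigeonhole forces a state repeat no later than step 7; the substring read between the first and second visits to that state can be pumped.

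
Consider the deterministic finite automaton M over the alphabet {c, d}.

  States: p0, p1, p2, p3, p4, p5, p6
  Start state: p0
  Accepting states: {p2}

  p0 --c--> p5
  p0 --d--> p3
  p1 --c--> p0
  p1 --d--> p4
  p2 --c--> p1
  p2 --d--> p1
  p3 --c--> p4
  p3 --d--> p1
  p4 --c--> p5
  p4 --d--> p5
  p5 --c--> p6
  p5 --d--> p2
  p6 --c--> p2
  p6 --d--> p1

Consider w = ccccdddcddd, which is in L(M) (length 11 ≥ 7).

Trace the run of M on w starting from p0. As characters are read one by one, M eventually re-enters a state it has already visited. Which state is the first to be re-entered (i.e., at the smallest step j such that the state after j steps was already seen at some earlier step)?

State sequence: p0 -c-> p5 -c-> p6 -c-> p2 -c-> p1 -d-> p4 -d-> p5 -d-> p2 -c-> p1 -d-> p4 -d-> p5 -d-> p2
First repeat at step 6: p5 was already visited.

The earliest repeat is at step j = 6: M is in p5, which it already visited at step i = 1.
Pumping length from the standard proof: p = 7 (the number of states). The repeated state found above gives |xy| = j ≤ 7 and |y| = j − i ≥ 1.

p5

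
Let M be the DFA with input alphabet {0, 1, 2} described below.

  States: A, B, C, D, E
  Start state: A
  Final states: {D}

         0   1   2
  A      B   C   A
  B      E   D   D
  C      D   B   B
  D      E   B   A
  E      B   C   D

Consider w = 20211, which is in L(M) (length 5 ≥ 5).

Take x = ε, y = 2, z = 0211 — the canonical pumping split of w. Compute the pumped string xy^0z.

0211

xy⁰z = xz = ε·0211 = 0211.
Reading y = 2 takes M from A back to A, so after x the machine is still in A, and z then leads to the accepting state D. Hence 0211 ∈ L(M).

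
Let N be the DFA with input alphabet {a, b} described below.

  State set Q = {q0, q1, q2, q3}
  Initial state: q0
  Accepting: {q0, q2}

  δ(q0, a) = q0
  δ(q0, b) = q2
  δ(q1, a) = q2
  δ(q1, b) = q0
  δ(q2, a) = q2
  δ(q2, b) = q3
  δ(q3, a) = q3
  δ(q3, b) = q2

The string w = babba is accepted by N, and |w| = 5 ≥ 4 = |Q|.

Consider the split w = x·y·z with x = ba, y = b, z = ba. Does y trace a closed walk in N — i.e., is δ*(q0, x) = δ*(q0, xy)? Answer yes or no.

State sequence: q0 -b-> q2 -a-> q2 -b-> q3

After x (step 2): q2. After xy (step 3): q3.
They differ (q2 ≠ q3), so y is not a cycle from the state after x; this split is not the one the pumping-lemma construction produces, and pumping y need not keep the string in L(N).

no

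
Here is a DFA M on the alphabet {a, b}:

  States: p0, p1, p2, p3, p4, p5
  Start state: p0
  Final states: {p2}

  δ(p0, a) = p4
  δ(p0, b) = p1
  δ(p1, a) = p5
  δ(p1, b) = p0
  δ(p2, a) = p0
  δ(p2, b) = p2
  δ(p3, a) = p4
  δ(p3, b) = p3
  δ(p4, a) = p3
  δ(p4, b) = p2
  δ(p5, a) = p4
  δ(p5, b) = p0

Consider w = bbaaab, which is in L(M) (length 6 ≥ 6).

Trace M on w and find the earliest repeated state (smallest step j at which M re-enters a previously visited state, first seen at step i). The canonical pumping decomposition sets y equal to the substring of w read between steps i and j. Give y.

State sequence: p0 -b-> p1 -b-> p0 -a-> p4 -a-> p3 -a-> p4 -b-> p2
First repeat at step 2: p0 was already visited.

So i = 0, j = 2, giving x = w[0:0] = ε, y = w[0:2] = bb, z = w[2:6] = aaab.
Check: |xy| = 2 ≤ 6 and |y| = 2 ≥ 1. Reading y takes M from p0 back to p0, so every xyⁱz is accepted.
The DFA has 6 states, so the proof of the pumping lemma guarantees a repeated state among the first 6+1 visited; the segment between the two visits is the pumpable y.

bb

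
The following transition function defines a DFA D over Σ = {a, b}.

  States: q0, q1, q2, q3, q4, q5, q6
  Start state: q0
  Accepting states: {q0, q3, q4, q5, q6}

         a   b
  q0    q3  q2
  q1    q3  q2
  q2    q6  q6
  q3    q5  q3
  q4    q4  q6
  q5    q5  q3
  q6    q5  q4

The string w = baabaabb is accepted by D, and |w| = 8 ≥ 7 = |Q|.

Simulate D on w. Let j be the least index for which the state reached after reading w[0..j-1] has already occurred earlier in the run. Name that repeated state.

q5

State sequence: q0 -b-> q2 -a-> q6 -a-> q5 -b-> q3 -a-> q5 -a-> q5 -b-> q3 -b-> q3
First repeat at step 5: q5 was already visited.

The earliest repeat is at step j = 5: D is in q5, which it already visited at step i = 3.
Since D has 7 states, any run of length ≥ 7 visits 7+1 states, so by pigeonhole some state repeats within the first 7 steps — that repeat gives the pumpable loop.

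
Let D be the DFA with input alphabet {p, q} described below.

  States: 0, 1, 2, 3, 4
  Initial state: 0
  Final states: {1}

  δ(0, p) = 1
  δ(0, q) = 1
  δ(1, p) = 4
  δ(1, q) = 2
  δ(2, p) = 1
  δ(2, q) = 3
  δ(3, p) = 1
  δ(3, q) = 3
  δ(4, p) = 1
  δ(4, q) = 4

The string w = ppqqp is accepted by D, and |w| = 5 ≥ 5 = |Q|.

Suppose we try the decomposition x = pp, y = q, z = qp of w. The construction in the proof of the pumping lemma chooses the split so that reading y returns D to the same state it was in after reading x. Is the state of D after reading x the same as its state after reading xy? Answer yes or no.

yes

State sequence: 0 -p-> 1 -p-> 4 -q-> 4

After x (step 2): 4. After xy (step 3): 4.
They match, so y = q drives D around a cycle from 4 back to itself; pumping y any number of times keeps D in 4 before reading z, and xyⁱz ∈ L(D) for every i ≥ 0.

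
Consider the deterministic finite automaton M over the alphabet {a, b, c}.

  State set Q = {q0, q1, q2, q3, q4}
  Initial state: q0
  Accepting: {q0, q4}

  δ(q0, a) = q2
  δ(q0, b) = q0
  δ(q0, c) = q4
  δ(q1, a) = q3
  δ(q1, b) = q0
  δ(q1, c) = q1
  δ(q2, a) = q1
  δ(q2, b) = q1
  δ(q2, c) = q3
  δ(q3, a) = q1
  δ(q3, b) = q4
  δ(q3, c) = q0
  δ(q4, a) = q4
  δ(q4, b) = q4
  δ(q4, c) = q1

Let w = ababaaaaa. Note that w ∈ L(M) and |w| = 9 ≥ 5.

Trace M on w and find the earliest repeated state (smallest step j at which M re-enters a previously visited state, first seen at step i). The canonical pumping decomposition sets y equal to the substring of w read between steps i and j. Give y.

State sequence: q0 -a-> q2 -b-> q1 -a-> q3 -b-> q4 -a-> q4 -a-> q4 -a-> q4 -a-> q4 -a-> q4
First repeat at step 5: q4 was already visited.

So i = 4, j = 5, giving x = w[0:4] = abab, y = w[4:5] = a, z = w[5:9] = aaaa.
Check: |xy| = 5 ≤ 5 and |y| = 1 ≥ 1. Reading y takes M from q4 back to q4, so every xyⁱz is accepted.

a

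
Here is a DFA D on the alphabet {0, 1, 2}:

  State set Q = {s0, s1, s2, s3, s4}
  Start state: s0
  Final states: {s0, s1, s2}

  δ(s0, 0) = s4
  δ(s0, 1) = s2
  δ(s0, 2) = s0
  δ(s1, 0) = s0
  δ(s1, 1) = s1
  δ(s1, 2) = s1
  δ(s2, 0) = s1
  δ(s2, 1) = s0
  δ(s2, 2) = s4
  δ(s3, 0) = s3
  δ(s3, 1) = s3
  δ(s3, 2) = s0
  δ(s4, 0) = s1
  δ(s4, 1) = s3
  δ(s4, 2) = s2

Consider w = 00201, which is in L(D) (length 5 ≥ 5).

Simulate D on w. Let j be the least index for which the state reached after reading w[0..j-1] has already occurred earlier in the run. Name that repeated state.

s1

State sequence: s0 -0-> s4 -0-> s1 -2-> s1 -0-> s0 -1-> s2
First repeat at step 3: s1 was already visited.

The earliest repeat is at step j = 3: D is in s1, which it already visited at step i = 2.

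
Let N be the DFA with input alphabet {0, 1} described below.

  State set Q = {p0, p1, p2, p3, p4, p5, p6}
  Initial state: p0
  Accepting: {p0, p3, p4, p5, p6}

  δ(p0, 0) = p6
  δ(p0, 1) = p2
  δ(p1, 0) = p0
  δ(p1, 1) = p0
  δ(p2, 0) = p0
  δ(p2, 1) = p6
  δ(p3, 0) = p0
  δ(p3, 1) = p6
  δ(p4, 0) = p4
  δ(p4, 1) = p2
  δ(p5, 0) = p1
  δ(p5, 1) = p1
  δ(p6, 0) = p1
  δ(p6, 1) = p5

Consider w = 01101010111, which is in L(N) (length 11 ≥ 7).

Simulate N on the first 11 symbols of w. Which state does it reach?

Run of N on the first 11 characters of w = 0 1 1 0 1 0 1 0 1 1 1:
  step 0: p0  (start)
  step 1: p6  (read 0: p0→p6)
  step 2: p5  (read 1: p6→p5)
  step 3: p1  (read 1: p5→p1)
  step 4: p0  (read 0: p1→p0)
  step 5: p2  (read 1: p0→p2)
  step 6: p0  (read 0: p2→p0)
  step 7: p2  (read 1: p0→p2)
  step 8: p0  (read 0: p2→p0)
  step 9: p2  (read 1: p0→p2)
  step 10: p6  (read 1: p2→p6)
  step 11: p5  (read 1: p6→p5)

After reading 11 characters, N is in state p5.

p5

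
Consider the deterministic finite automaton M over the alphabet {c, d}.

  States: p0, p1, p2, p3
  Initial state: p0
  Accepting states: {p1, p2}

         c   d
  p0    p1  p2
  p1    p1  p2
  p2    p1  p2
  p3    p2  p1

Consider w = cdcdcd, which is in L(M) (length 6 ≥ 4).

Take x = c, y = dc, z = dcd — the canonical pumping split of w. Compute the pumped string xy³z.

cdcdcdcdcd

xy^3z = c·dc·dc·dc·dcd = cdcdcdcdcd.
Reading y = dc takes M from p1 back to p1, so after x·y·y·y the machine is still in p1, and z then leads to the accepting state p2. Hence cdcdcdcdcd ∈ L(M).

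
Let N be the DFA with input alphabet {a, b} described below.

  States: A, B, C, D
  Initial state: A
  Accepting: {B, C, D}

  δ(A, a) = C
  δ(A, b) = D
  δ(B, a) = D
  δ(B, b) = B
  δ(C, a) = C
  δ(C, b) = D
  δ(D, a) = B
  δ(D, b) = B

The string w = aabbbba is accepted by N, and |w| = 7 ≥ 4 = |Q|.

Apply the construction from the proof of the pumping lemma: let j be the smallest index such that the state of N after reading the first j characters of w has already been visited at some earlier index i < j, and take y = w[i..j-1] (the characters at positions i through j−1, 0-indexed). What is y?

State sequence: A -a-> C -a-> C -b-> D -b-> B -b-> B -b-> B -a-> D
First repeat at step 2: C was already visited.

So i = 1, j = 2, giving x = w[0:1] = a, y = w[1:2] = a, z = w[2:7] = bbbba.
Check: |xy| = 2 ≤ 4 and |y| = 1 ≥ 1. Reading y takes N from C back to C, so every xyⁱz is accepted.

a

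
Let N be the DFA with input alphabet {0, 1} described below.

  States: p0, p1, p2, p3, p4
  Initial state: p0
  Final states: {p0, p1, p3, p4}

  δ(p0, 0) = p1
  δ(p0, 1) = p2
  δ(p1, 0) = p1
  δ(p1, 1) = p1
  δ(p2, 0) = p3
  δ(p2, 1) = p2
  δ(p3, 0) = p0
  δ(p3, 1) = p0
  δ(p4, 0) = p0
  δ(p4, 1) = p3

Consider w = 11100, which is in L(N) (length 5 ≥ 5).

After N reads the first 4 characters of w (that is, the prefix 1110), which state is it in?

Run of N on the first 4 characters of w = 1 1 1 0:
  step 0: p0  (start)
  step 1: p2  (read 1: p0→p2)
  step 2: p2  (read 1: p2→p2)
  step 3: p2  (read 1: p2→p2)
  step 4: p3  (read 0: p2→p3)

After reading 4 characters, N is in state p3.
(This kind of state-tracing is the core of the pumping-lemma construction: with 5 states, pigeonhole forces a repeat within the first 5 steps.)

p3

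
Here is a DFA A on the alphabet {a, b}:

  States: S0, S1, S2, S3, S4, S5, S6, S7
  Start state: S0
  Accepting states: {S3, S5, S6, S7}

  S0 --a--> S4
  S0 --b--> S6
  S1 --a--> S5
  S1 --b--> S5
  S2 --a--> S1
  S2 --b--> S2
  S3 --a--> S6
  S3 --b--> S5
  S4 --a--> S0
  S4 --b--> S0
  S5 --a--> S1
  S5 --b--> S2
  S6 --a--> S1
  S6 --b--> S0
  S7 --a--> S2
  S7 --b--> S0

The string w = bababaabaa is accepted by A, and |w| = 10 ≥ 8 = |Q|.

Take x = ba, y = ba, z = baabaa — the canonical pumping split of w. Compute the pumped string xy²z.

xy^2z = ba·ba·ba·baabaa = babababaabaa.
Reading y = ba takes A from S1 back to S1, so after x·y·y the machine is still in S1, and z then leads to the accepting state S5. Hence babababaabaa ∈ L(A).

babababaabaa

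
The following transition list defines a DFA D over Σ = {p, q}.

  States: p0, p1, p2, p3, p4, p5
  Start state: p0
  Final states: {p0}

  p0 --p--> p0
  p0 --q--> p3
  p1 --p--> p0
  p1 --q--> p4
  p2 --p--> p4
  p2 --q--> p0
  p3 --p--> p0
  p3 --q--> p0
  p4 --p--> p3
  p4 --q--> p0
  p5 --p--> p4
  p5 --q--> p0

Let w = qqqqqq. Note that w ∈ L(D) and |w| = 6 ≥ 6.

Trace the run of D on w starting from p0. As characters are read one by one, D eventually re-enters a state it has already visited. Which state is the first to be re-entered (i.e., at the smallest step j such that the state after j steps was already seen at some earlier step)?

p0

State sequence: p0 -q-> p3 -q-> p0 -q-> p3 -q-> p0 -q-> p3 -q-> p0
First repeat at step 2: p0 was already visited.

The earliest repeat is at step j = 2: D is in p0, which it already visited at step i = 0.
The DFA has 6 states, so the proof of the pumping lemma guarantees a repeated state among the first 6+1 visited; the segment between the two visits is the pumpable y.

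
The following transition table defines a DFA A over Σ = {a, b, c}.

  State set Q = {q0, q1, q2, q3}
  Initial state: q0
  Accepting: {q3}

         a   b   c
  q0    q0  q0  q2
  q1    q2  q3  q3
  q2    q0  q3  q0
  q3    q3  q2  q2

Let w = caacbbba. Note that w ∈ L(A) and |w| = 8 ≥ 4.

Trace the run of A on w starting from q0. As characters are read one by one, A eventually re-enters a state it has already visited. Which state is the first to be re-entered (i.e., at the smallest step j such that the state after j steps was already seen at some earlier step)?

q0

Run of A on w = c a a c b b b a:
  step 0: q0  (start)
  step 1: q2  (read c: q0→q2)
  step 2: q0  (read a: q2→q0)   ← first repeat (q0 seen earlier)
  step 3: q0  (read a: q0→q0)
  step 4: q2  (read c: q0→q2)
  step 5: q3  (read b: q2→q3)
  step 6: q2  (read b: q3→q2)
  step 7: q3  (read b: q2→q3)
  step 8: q3  (read a: q3→q3)

The earliest repeat is at step j = 2: A is in q0, which it already visited at step i = 0.
Since A has 4 states, any run of length ≥ 4 visits 4+1 states, so by pigeonhole some state repeats within the first 4 steps — that repeat gives the pumpable loop.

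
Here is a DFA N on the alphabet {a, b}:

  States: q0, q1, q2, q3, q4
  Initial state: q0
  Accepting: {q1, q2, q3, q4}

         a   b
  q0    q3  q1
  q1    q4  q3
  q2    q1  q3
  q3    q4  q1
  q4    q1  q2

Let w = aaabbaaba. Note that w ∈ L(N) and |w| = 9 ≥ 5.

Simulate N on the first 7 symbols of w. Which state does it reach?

State sequence: q0 -a-> q3 -a-> q4 -a-> q1 -b-> q3 -b-> q1 -a-> q4 -a-> q1

After reading 7 characters, N is in state q1.
(This kind of state-tracing is the core of the pumping-lemma construction: with 5 states, pigeonhole forces a repeat within the first 5 steps.)

q1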